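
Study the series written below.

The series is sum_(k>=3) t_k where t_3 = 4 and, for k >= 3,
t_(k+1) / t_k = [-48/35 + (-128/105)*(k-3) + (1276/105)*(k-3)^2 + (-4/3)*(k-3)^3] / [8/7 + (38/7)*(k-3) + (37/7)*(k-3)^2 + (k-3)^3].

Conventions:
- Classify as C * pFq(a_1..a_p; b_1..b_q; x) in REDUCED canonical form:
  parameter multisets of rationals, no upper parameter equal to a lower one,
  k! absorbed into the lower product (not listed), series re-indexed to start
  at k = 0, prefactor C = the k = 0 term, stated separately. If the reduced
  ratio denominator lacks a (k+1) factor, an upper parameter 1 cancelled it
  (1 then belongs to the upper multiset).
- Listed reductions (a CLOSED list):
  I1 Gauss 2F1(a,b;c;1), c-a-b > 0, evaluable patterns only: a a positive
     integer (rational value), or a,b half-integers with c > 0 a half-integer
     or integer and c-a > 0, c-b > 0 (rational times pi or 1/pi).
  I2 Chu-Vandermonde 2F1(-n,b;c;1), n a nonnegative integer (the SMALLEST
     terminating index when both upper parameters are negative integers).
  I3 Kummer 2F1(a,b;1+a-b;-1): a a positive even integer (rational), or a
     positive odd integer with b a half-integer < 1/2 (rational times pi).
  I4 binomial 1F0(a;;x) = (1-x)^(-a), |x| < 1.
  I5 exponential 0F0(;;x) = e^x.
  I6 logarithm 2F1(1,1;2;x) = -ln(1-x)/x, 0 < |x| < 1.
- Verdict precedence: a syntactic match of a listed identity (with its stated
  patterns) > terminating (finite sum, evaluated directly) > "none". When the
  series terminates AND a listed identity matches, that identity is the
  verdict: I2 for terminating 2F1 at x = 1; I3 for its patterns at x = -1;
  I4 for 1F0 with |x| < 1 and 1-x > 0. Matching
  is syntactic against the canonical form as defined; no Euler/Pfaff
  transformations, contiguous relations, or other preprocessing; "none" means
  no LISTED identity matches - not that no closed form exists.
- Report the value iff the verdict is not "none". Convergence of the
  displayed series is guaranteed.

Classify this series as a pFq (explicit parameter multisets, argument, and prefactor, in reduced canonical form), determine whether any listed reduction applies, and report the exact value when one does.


Key observation: from the first term 4: factor the ratio over Q (prefactor 4): negated roots = parameters.
Consecutive-term ratio: r(k) = (-4/3) * (k-9) (k-2/5) / [(k+4) (k+1)] - poly over poly, x = (-4/3) from leading terms; C = 4 at k = 0.

Prefactor 4, argument -4/3: 2F1 with upper {-9, -2/5} over lower {4}. Verdict: terminating. With -9 upstairs the series is a 10-term polynomial sum; evaluated term by term. Value: -9771541153708/961083984375.


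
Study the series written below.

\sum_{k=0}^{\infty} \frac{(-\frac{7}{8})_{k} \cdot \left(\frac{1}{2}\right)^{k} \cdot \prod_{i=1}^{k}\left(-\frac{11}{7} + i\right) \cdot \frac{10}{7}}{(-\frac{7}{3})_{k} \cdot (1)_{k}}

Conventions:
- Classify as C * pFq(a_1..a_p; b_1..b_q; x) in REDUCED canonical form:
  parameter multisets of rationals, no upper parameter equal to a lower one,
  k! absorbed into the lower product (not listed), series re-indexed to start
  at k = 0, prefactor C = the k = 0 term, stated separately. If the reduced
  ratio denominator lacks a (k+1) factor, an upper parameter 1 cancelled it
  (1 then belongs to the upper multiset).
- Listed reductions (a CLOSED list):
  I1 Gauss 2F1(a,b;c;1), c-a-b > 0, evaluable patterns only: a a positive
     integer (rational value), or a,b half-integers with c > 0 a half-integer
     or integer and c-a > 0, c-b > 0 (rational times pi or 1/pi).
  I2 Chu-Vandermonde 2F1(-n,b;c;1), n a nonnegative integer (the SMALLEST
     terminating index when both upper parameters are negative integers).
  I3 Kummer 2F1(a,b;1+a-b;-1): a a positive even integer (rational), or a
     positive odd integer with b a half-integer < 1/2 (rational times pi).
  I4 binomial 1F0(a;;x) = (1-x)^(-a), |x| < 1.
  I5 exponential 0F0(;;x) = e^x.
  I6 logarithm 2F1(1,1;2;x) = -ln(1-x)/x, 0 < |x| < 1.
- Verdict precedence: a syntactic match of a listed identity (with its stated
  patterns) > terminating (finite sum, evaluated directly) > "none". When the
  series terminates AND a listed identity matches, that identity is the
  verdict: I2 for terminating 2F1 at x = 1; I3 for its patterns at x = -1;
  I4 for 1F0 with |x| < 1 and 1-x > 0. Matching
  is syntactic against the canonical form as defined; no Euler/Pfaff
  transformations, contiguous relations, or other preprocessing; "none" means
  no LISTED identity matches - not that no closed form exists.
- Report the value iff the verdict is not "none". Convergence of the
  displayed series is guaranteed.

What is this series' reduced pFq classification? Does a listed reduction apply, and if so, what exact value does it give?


This is \frac{10}{7} * 2F1(-\frac{7}{8}, -\frac{4}{7}; -\frac{7}{3}; \frac{1}{2}) in reduced canonical form. Verdict: none. Every listed pattern misses the 2F1 form at \frac{1}{2}, upper {-\frac{7}{8}, -\frac{4}{7}}.

Key observation: with t_0 = \frac{10}{7}, the running product (C = 10/7) telescopes to a rising factorial.
Ratio: r(k) = \frac{1}{2} * (k-\frac{7}{8}) (k-\frac{4}{7}) / [(k-\frac{7}{3}) (k+1)] ; factor over Q: parameters, x = \frac{1}{2}, and C = \frac{10}{7}.


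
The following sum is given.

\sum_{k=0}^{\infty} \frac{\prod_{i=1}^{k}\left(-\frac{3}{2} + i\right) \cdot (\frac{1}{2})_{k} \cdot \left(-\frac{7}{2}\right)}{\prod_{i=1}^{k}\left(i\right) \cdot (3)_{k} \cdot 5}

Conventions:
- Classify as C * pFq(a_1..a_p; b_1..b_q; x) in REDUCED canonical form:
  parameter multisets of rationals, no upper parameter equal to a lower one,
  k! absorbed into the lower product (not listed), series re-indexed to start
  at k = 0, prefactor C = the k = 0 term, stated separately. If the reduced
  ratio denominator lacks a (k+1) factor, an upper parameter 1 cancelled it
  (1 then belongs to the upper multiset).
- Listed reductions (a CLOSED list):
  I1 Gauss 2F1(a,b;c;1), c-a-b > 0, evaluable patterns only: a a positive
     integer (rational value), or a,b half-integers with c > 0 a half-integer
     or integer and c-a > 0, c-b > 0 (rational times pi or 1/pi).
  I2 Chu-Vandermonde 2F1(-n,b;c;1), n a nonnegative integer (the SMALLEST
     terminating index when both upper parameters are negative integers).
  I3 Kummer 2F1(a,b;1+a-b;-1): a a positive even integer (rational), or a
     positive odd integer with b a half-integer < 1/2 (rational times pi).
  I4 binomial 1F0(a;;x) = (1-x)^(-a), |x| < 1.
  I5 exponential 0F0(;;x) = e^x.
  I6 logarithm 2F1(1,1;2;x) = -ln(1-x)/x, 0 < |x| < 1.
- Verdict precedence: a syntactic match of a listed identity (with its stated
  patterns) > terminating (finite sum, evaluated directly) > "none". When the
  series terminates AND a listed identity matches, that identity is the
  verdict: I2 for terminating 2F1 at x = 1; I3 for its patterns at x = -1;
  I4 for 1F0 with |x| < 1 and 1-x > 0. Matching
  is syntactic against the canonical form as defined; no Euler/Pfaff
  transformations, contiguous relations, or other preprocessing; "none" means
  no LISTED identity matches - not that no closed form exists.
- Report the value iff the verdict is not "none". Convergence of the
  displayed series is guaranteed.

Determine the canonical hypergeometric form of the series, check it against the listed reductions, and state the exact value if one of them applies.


At argument 1: a 2F1 with upper {-\frac{1}{2}, \frac{1}{2}}, lower {3}, scaled by C = -\frac{7}{10}. Verdict: Gauss's theorem I1 (half-integer case) applies (x = 1; upper {-\frac{1}{2}, \frac{1}{2}} half-integers, c = 3 in the evaluable pattern). Exact value: \left(-\frac{448}{225}\right) / \pi.

Structural cue: t_0 = -\frac{7}{10} here, and the product of the first k integers (C = -7/10, x = 1) is k!.
Ratio: r(k) = 1 * (k-\frac{1}{2}) (k+\frac{1}{2}) / [(k+3) (k+1)] - rational in k, leading ratio 1; with t_0 = -\frac{7}{10}, classification follows.


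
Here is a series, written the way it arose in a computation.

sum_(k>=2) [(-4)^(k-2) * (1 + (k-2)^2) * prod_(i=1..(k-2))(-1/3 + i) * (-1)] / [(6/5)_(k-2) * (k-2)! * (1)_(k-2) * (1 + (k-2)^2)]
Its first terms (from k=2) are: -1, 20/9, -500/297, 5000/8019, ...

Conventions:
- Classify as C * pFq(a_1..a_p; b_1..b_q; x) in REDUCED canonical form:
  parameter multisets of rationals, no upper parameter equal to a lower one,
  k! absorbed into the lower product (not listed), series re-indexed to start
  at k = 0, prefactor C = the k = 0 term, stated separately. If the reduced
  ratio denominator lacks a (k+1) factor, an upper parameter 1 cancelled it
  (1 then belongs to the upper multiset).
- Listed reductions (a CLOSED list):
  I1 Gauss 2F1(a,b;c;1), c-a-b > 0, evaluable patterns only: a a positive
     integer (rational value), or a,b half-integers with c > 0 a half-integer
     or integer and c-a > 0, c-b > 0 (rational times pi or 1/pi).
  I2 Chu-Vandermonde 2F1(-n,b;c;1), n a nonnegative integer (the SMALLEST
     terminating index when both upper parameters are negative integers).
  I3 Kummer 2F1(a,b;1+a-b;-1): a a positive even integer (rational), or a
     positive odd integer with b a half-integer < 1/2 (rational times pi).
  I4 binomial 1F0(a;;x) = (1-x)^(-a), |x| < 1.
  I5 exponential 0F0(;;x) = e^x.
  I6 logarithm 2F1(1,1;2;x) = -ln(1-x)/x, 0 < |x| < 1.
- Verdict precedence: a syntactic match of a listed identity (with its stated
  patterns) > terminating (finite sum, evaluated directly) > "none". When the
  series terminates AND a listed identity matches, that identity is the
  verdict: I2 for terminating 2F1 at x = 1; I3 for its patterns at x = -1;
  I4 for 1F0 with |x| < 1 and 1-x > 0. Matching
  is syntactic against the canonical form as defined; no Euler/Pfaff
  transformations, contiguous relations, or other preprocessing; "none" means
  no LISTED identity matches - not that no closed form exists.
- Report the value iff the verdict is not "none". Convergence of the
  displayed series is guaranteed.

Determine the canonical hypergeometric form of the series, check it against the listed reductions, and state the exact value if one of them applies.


At argument -4: a 1F2 with upper {2/3}, lower {1, 6/5}, scaled by C = -1. Verdict: none. A 1F2 with upper {2/3} fits none of I1-I6 at x = -4; the sum runs forever.

The tell: t_0 being -1, the running product (prefactor -1) telescopes to a rising factorial.
Adjacent-term ratio: r(k) = (-4) * (k+2/3) / [(k+1) (k+6/5) (k+1)] - rational in k, leading ratio (-4); with t_0 = -1, classification follows.


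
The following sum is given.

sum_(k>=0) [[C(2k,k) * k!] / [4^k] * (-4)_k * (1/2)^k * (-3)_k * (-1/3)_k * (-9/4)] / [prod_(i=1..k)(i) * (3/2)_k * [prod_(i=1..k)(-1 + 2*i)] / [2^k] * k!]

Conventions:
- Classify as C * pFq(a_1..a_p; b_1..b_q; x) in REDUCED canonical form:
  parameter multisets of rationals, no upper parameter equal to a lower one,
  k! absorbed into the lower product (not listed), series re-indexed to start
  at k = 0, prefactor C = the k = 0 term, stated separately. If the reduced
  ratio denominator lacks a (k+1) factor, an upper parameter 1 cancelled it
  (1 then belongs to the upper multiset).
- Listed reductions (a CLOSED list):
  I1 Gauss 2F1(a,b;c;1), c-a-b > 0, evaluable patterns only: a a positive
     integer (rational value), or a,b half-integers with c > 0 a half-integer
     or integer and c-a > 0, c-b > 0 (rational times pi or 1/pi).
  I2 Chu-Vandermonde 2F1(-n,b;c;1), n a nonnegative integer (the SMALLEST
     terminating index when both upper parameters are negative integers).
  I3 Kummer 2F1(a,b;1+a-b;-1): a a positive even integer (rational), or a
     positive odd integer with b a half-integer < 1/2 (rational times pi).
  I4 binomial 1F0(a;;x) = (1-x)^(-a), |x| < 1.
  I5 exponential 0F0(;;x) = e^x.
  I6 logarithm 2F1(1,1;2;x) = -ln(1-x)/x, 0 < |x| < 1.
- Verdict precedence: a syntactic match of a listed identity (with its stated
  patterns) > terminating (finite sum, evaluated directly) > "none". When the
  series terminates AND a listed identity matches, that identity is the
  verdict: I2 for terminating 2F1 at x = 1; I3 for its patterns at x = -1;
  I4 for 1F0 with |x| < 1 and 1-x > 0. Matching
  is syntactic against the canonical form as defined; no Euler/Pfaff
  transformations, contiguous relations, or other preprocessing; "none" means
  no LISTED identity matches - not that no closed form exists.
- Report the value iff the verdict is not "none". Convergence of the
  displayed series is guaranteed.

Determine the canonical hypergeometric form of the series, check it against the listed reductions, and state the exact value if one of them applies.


At argument 1/2: a 3F2 with upper {-4, -3, -1/3}, lower {1, 3/2}, scaled by C = -9/4. Verdict: terminating - upper parameter -3 makes this a finite sum (last index 3), evaluated exactly. Value: 1741/1260.

First insight: t_0 being -9/4, the parameter 1/2 appears in both the upper and lower lists and cancels.
Adjacent-term ratio: r(k) = (1/2) * (k-4) (k-3) (k-1/3) / [(k+1) (k+3/2) (k+1)] - rational in k. x = (1/2); t_0 = -9/4; negate the roots.


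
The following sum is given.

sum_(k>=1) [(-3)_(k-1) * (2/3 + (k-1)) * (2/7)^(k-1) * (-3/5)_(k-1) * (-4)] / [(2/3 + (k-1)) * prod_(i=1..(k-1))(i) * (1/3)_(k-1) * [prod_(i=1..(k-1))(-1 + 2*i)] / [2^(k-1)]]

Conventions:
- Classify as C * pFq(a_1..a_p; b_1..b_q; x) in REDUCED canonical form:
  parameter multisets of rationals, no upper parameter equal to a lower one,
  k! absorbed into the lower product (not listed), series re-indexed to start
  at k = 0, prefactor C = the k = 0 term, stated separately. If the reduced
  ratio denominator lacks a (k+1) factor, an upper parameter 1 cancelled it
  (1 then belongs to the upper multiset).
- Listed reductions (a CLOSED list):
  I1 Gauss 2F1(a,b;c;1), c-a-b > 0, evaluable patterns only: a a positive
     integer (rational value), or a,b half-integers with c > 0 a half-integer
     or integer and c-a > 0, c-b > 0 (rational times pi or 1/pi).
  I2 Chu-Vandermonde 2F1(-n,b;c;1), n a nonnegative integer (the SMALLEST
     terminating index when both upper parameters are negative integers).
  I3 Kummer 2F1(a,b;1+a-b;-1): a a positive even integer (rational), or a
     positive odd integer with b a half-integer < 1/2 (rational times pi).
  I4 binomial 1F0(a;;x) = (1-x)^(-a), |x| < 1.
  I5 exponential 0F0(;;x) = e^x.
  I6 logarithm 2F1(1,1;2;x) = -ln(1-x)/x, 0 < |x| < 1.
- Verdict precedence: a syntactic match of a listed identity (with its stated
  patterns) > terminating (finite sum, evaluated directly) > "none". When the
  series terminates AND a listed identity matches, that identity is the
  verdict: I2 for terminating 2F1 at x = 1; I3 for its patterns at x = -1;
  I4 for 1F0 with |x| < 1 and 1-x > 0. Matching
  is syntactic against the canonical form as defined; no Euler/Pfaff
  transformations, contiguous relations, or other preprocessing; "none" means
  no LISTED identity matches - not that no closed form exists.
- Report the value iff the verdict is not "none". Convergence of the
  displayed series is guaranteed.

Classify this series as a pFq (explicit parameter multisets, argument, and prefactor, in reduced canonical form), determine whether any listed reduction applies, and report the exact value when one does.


This is -4 * 2F2(-3, -3/5; 1/3, 1/2; 2/7) in reduced canonical form. Verdict: terminating. (-3)_k vanishes past k = 3, leaving a 4-term sum, computed directly. Sum: -3355756/214375.

Structural cue: t_0 being -4, the lower odd product (C = -4) is 2^k (1/2)_k.
Ratio: r(k) = (2/7) * (k-3) (k-3/5) / [(k+1/3) (k+1/2) (k+1)] - poly over poly, x = (2/7) from leading terms; C = -4 at k = 0.


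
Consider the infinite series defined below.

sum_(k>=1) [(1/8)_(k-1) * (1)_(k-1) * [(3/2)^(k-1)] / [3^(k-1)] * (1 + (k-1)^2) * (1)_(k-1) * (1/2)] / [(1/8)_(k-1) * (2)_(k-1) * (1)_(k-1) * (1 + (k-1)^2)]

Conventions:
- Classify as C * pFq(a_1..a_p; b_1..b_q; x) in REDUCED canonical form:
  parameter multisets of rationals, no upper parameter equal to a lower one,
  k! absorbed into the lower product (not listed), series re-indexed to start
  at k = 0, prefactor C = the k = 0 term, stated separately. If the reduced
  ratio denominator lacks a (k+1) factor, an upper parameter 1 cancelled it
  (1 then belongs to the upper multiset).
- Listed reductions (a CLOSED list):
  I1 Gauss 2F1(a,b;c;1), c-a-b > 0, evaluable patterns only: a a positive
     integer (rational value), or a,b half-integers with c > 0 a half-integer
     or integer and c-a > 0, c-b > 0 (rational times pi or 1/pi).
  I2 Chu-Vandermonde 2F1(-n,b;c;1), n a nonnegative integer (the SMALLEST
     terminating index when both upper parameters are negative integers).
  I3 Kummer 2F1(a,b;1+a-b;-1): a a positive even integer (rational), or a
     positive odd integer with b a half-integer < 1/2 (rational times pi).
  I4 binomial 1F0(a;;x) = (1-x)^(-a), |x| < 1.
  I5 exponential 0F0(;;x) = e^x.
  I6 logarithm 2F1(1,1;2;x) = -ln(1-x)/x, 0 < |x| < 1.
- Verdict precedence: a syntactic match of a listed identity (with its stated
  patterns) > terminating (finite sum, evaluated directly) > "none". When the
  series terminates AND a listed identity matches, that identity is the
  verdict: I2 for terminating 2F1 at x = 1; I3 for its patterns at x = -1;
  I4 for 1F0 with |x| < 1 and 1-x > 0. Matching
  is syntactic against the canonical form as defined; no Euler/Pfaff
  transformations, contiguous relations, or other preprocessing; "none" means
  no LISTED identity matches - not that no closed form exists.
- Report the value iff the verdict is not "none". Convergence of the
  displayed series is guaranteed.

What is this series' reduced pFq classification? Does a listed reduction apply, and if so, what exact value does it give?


Prefactor 1/2, argument 1/2: 2F1 with upper {1, 1} over lower {2}. Verdict: the logarithmic series (I6) matches (the logarithm: parameters (1,1;2), x = 1/2). Its exact value is (-1) * ln(1/2).

The tell: t_0 being 1/2, the parameter 1/8 appears in both the upper and lower lists and cancels (alongside the other common factor).
Term ratio: r(k) = (1/2) * (k+1) (k+1) / [(k+2) (k+1)] - rational in k. x = (1/2); t_0 = 1/2; negate the roots.


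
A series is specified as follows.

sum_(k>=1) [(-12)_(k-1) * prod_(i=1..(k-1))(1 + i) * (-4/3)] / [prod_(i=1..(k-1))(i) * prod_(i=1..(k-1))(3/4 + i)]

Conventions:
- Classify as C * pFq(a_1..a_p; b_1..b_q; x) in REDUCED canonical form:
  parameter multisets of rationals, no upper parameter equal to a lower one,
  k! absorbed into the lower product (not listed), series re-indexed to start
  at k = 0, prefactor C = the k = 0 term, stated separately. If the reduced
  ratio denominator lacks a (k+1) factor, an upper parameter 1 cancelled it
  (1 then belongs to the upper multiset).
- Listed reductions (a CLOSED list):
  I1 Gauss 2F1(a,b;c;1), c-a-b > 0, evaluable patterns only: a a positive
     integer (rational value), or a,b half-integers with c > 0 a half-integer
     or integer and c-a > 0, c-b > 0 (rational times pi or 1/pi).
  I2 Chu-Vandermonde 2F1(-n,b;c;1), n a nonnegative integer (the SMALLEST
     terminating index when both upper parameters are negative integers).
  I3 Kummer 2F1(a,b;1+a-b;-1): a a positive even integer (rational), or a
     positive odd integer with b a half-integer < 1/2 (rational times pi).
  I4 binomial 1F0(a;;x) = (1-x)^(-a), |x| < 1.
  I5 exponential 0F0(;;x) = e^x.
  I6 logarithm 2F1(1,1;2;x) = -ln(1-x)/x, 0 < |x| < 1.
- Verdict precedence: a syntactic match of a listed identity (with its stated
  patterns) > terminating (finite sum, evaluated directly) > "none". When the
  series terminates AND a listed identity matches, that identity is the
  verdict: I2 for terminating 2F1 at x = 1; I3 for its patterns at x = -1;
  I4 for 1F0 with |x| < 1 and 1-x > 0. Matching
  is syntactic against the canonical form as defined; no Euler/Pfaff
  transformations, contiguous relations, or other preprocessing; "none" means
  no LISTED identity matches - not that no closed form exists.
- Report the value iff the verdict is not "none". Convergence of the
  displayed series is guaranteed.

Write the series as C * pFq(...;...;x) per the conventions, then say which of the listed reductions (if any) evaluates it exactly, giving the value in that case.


Canonical form: C = -4/3 times 2F1 with upper {-12, 2}, lower {7/4}, x = 1. Verdict: the Chu-Vandermonde identity I2 applies (terminating 2F1 at x = 1 with n = 12, b = 2, c = 7/4). Sum: 4/2397.

Key observation: x = 1 and the running product (C = -4/3) telescopes to a rising factorial.
Consecutive-term ratio: r(k) = 1 * (k-12) (k+2) / [(k+7/4) (k+1)] - rational in k. x = 1; t_0 = -4/3; negate the roots.


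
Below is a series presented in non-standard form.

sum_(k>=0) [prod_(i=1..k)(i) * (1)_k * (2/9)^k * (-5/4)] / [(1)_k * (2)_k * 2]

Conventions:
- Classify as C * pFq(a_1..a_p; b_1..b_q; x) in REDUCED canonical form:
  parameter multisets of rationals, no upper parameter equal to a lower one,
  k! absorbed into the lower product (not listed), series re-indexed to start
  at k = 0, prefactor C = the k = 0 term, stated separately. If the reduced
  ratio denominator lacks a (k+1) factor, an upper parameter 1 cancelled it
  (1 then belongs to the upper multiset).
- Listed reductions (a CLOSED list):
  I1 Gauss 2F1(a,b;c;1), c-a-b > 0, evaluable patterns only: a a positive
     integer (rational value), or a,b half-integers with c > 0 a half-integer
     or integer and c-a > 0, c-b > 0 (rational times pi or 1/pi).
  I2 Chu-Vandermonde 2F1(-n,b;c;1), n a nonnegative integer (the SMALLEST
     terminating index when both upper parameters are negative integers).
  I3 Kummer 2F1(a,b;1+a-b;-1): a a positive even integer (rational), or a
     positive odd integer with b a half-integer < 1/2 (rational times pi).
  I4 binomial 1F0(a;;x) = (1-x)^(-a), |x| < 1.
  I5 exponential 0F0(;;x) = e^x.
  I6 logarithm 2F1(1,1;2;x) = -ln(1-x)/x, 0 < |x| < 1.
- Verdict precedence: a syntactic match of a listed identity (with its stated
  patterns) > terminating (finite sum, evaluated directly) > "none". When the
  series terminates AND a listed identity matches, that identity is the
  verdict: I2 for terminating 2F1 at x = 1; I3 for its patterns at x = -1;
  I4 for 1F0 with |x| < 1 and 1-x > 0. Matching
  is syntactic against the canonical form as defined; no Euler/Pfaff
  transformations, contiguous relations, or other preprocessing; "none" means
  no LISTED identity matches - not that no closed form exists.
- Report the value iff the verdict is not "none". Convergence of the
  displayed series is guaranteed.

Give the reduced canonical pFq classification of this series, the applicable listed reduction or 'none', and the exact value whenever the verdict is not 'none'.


Key observation: x = (2/9) and (1)_k (C = -5/8) is k! itself.
Adjacent-term ratio: r(k) = (2/9) * (k+1) (k+1) / [(k+2) (k+1)] - rational in k, leading ratio (2/9); with t_0 = -5/8, classification follows.

With C = -5/8: the canonical form is 2F1(1, 1; 2; 2/9). Verdict: the I6 logarithm reduction matches (the logarithm: parameters (1,1;2), x = 2/9). Value: (45/16) * ln(7/9).


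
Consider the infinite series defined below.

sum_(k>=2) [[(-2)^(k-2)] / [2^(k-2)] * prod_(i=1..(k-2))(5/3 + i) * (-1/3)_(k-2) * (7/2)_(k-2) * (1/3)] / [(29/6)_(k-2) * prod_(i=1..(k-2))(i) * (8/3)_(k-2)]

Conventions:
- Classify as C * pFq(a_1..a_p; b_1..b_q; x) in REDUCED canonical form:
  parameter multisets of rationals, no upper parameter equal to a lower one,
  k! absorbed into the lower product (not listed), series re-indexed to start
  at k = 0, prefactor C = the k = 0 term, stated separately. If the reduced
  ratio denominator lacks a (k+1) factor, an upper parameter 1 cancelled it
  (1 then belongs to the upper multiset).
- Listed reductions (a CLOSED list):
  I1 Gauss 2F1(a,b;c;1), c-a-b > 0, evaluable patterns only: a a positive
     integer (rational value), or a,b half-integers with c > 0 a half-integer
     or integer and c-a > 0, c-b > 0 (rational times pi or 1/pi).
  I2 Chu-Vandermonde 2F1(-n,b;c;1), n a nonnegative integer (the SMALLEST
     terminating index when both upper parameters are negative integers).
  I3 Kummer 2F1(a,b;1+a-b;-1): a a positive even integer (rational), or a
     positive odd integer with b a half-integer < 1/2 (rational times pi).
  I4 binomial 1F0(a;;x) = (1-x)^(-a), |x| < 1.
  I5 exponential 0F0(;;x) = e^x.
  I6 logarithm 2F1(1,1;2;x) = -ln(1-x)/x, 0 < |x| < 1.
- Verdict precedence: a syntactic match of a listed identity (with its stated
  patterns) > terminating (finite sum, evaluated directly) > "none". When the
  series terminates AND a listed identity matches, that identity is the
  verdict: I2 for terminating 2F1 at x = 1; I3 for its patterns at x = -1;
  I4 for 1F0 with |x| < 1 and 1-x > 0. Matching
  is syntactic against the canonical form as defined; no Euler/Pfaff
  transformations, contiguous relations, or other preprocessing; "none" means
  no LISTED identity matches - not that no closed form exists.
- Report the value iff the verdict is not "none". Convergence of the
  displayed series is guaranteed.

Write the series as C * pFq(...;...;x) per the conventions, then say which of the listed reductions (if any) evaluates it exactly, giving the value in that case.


x = -1 here; the reduced form reads 2F1, upper {-1/3, 7/2}, lower {29/6}, C = 1/3. Verdict: none - at argument -1 the multisets {-1/3, 7/2} ; {29/6} match no listed identity.

First insight: t_0 = 1/3 here, and the running product (prefactor 1/3) telescopes to a rising factorial.
Consecutive-term ratio: r(k) = (-1) * (k-1/3) (k+7/2) / [(k+29/6) (k+1)] - rational in k, leading ratio (-1); with t_0 = 1/3, classification follows.


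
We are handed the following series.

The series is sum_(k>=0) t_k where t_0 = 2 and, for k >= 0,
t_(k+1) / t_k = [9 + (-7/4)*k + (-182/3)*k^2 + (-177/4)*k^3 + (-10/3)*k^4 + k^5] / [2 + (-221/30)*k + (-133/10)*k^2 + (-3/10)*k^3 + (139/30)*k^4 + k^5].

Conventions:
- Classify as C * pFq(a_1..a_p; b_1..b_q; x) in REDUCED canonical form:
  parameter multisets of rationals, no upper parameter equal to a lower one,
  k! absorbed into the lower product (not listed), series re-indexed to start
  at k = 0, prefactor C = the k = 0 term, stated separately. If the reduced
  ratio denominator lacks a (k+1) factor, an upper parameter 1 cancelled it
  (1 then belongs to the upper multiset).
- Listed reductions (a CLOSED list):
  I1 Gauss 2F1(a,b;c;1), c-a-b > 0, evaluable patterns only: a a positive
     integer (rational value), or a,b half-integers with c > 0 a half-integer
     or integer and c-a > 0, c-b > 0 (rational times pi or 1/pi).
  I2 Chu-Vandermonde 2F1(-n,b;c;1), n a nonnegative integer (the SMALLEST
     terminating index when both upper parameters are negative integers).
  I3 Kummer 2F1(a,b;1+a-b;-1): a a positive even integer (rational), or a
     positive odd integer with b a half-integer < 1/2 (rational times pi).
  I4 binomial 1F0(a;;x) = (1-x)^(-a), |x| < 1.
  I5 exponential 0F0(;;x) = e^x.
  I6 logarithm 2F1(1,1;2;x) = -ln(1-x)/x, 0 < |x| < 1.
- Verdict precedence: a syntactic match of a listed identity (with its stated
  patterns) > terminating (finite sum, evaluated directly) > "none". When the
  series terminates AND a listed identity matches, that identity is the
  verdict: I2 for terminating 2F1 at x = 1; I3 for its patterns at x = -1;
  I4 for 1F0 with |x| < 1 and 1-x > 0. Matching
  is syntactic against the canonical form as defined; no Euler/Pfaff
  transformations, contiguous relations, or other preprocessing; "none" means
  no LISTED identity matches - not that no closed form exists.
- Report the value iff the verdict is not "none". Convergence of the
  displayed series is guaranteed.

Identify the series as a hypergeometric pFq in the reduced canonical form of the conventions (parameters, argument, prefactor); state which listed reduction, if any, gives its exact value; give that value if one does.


Prefactor 2, argument 1: 3F2 with upper {-9, -1/3, 1/2} over lower {-5/3, -1/5}. Verdict: terminating - the sum ends at index 9 because -9 is a negative integer; exact evaluation follows. Exact value: -734922957/307560448.

Key step: t_0 = 2 here, and the ratio is unreduced: k + 3/2 divides both sides (C = 2, x = 1).
Term ratio: r(k) = 1 * (k-9) (k-1/3) (k+1/2) / [(k-5/3) (k-1/5) (k+1)] - rational in k, leading ratio 1; with t_0 = 2, classification follows.


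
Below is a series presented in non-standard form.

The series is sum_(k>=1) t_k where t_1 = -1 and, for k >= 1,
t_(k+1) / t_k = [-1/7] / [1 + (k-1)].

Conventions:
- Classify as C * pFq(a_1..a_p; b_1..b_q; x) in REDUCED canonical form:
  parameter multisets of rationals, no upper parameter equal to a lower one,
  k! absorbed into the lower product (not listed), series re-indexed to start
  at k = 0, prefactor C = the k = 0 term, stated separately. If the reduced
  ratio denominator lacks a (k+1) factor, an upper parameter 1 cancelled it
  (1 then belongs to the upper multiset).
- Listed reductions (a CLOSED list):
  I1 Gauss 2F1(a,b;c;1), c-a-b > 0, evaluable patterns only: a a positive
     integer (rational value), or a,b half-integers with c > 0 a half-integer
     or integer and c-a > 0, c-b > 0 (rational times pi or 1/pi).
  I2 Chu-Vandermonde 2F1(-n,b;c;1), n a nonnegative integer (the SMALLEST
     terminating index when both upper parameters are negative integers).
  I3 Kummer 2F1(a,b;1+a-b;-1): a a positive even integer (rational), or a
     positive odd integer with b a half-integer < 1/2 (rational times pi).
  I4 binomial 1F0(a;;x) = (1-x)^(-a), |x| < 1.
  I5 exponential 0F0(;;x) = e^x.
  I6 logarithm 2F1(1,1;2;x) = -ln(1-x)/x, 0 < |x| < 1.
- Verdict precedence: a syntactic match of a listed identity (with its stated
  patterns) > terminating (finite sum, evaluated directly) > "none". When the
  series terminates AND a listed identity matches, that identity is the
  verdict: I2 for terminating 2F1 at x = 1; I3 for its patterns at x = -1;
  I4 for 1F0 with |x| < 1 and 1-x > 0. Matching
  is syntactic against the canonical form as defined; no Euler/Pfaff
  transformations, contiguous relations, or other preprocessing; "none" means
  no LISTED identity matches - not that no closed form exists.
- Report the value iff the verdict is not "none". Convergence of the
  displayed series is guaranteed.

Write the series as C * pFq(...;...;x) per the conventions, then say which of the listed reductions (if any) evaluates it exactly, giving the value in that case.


First insight: x = (-1/7) and factor the ratio over Q (C = -1, x = -1/7): negated roots = parameters.
Ratio: r(k) = (-1/7) * 1 / [(k+1)] - rational in k. x = (-1/7); t_0 = -1; negate the roots.

Canonical form: C = -1 times 0F0 with upper {-}, lower {-}, x = -1/7. Verdict: this is exponential (I5) (the 0F0 exponential series at x = -1/7). Sum: (-1) * e^(-1/7).


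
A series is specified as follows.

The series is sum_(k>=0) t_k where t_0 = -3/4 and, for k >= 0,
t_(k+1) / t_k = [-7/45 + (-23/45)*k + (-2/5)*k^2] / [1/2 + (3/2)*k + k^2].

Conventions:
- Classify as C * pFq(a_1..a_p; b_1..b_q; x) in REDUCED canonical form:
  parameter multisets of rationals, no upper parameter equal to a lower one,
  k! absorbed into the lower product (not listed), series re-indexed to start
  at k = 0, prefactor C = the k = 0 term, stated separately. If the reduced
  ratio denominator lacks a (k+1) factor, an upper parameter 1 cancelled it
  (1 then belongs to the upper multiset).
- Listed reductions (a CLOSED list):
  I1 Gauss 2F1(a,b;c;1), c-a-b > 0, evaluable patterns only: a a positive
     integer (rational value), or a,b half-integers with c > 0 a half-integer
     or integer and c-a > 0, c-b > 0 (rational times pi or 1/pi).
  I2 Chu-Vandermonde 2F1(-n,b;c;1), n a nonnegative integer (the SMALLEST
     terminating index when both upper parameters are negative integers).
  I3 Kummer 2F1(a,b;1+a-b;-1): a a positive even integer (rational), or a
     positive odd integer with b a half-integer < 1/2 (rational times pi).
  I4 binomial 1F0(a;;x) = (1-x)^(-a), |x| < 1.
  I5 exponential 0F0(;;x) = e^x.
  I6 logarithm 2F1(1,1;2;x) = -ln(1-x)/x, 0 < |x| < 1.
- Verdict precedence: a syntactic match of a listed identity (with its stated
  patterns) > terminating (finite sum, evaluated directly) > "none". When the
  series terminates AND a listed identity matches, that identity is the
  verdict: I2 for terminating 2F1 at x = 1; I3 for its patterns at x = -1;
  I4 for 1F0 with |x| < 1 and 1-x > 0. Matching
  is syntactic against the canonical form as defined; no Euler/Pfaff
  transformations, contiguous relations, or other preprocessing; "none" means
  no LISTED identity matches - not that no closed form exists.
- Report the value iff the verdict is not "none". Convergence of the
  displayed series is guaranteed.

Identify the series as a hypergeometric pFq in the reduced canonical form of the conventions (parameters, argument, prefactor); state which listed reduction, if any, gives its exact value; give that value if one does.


Reduced: x = -2/5, 1F0, upper = {7/9}, lower = {-}, C = -3/4. Verdict: the I4 binomial reduction applies (the 1F0 binomial series: exponent -7/9, x = -2/5). Its exact value is (-3/4) * (7/5)^(-7/9).

The tell: from the first term -3/4: the ratio is unreduced: k + 1/2 divides both sides (C = -3/4, x = -2/5).
Term ratio: r(k) = (-2/5) * (k+7/9) / [(k+1)] ; factor over Q: parameters, x = (-2/5), and C = -3/4.


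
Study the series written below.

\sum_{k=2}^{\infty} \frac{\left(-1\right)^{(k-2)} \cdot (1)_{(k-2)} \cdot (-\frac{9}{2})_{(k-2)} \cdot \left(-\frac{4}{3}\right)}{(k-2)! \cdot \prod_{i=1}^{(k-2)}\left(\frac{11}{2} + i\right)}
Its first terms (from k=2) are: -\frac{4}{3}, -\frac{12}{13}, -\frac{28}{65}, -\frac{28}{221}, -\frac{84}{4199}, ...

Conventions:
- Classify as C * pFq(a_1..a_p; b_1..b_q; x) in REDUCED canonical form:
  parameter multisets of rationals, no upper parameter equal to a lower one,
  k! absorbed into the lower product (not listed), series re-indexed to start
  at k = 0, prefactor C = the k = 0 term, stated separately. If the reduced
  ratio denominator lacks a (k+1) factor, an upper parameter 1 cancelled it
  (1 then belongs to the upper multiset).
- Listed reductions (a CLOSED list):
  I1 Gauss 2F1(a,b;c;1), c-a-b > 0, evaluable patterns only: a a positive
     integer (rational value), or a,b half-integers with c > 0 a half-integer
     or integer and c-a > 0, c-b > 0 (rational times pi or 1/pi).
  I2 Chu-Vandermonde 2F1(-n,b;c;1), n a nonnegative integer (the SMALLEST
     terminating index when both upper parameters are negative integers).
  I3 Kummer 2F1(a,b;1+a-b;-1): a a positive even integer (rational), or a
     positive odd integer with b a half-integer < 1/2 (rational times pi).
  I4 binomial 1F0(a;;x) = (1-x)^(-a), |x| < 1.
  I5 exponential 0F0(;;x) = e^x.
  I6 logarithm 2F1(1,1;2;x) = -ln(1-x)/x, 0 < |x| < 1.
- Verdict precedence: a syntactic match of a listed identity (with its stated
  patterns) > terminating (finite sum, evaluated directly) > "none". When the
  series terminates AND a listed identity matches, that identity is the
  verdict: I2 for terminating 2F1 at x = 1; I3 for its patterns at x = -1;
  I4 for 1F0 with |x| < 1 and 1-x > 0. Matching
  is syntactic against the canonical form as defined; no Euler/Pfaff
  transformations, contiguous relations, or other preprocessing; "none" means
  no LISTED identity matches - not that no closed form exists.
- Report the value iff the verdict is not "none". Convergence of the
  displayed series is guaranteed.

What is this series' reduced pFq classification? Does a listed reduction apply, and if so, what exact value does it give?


Canonical form: C = -\frac{4}{3} times 2F1 with upper {-\frac{9}{2}, 1}, lower {\frac{13}{2}}, x = -1. Verdict: Kummer's theorem (I3) matches (x = -1; c = \frac{13}{2} equals 1+a-b for upper {-\frac{9}{2}, 1}: listed pattern). Value: \left(-\frac{231}{256}\right) \cdot \pi.

Key step: with t_0 = -\frac{4}{3}, the lower running product (C = -4/3) is a rising factorial.
Ratio: r(k) = -1 * (k-\frac{9}{2}) (k+1) / [(k+\frac{13}{2}) (k+1)] - rational in k. x = -1; t_0 = -\frac{4}{3}; negate the roots.


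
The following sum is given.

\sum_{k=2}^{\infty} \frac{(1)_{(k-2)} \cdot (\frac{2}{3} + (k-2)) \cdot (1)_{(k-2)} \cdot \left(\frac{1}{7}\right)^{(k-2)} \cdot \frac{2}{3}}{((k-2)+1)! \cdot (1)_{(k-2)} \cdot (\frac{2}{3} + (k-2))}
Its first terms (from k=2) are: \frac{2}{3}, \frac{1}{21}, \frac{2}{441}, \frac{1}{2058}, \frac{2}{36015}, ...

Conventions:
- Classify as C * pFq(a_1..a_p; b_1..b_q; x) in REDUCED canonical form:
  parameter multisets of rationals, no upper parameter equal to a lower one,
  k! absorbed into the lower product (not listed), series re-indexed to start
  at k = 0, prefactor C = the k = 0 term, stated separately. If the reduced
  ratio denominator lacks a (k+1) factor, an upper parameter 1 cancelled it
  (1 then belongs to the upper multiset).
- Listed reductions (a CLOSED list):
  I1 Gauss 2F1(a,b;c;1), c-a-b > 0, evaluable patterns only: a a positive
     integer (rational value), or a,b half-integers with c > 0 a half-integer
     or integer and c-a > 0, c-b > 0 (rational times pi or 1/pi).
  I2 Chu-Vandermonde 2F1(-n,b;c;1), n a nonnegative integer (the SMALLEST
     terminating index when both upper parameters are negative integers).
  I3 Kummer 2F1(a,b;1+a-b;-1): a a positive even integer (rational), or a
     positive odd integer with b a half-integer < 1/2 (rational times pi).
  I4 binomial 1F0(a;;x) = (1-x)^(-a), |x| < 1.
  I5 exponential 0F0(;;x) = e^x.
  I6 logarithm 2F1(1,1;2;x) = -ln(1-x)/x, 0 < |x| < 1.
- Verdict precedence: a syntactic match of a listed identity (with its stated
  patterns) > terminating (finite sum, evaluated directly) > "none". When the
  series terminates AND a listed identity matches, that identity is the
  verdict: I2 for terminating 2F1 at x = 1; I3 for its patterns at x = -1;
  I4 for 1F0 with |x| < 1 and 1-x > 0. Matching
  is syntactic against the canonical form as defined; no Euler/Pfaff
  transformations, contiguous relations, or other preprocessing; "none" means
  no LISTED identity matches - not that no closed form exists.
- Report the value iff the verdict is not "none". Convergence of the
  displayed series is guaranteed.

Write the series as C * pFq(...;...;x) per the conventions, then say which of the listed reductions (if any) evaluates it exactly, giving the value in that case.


Reduced: x = \frac{1}{7}, 2F1, upper = {1, 1}, lower = {2}, C = \frac{2}{3}. Verdict at x = \frac{1}{7}: logarithm (I6) matches (the logarithm: parameters (1,1;2), x = \frac{1}{7}). Sum: \left(-\frac{14}{3}\right) \cdot \ln\left(\frac{6}{7}\right).

Structural cue: t_0 = \frac{2}{3} here, and k + 2/3 divides numerator and denominator alike; prefactor 2/3 after cancelling.
Step ratio: r(k) = \frac{1}{7} * (k+1) (k+1) / [(k+2) (k+1)] ; factor over Q: parameters, x = \frac{1}{7}, and C = \frac{2}{3}.


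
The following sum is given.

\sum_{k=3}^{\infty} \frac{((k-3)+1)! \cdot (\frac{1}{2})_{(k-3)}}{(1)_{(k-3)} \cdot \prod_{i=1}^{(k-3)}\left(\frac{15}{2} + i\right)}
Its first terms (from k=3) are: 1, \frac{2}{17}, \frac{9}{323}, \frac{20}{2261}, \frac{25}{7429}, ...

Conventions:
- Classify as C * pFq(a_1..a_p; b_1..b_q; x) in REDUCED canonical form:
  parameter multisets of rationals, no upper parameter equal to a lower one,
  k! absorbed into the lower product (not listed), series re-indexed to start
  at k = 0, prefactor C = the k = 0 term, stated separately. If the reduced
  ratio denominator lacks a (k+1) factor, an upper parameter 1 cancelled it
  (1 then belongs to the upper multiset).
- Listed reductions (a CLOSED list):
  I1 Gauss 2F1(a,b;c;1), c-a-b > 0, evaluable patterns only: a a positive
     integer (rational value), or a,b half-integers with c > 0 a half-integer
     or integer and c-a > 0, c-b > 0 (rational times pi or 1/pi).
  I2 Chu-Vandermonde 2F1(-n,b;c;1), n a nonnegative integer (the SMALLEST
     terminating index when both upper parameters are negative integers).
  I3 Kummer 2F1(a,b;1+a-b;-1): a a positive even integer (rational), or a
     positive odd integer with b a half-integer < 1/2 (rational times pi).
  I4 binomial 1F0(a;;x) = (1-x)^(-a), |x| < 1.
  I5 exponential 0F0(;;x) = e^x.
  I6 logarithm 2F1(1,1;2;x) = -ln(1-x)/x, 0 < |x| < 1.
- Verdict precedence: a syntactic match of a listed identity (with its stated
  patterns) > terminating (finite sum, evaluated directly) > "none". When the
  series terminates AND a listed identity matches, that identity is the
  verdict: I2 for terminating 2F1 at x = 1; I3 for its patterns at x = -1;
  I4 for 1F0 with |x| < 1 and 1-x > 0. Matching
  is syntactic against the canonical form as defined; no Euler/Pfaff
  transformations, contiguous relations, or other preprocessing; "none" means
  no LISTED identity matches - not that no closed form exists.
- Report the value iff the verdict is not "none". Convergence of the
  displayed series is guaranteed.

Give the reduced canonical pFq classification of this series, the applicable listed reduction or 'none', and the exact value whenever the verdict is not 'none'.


Reduced: x = 1, 2F1, upper = {\frac{1}{2}, 2}, lower = {\frac{17}{2}}, C = 1. Verdict: Gauss (I1, integer-parameter pattern) applies (x = 1: the Gamma ratio telescopes since c-a-b = 6 > 0 and a = 2 in Z>0). Exact value: \frac{65}{56}.

First insight: with t_0 = 1, the lower running product (C = 1, x = 1) is a rising factorial.
Adjacent-term ratio: r(k) = 1 * (k+\frac{1}{2}) (k+2) / [(k+\frac{17}{2}) (k+1)] - poly over poly, x = 1 from leading terms; C = 1 at k = 0.
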